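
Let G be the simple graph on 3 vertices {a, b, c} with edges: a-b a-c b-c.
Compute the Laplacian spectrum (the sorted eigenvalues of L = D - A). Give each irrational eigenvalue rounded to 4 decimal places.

Reading degrees in the order [a, b, c] gives [2, 2, 2]; set D = diag(2, 2, 2) and form L = D - A. Since every row of L sums to 0, the all-ones vector is in the kernel and 0 is an eigenvalue. The single zero eigenvalue shows the graph is connected. There is one zero in the spectrum, matching the 1 component.

[0, 3, 3]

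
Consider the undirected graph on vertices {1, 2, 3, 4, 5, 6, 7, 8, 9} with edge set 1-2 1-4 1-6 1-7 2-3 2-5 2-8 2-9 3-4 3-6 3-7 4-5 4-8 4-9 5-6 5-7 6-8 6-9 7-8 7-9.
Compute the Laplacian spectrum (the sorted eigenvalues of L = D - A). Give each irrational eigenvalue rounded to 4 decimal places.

[0, 4, 4, 4, 4, 5, 5, 5, 9]

Each diagonal entry of L is the vertex degree and each off-diagonal entry is -1 where an edge is present, 0 otherwise; in the order [1, 2, 3, 4, 5, 6, 7, 8, 9] the diagonal is [4, 5, 4, 5, 4, 5, 5, 4, 4]. Since every row of L sums to 0, the all-ones vector is in the kernel and 0 is an eigenvalue. The single zero eigenvalue shows the graph is connected.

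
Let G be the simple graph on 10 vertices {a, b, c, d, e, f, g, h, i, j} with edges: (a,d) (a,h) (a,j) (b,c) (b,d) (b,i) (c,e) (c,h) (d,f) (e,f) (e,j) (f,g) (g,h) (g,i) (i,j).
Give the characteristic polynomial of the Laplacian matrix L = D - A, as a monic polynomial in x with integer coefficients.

x^10 - 30x^9 + 390x^8 - 2880x^7 + 13305x^6 - 39882x^5 + 77640x^4 - 94800x^3 + 66000x^2 - 20000x

With the vertex order [a, b, c, d, e, f, g, h, i, j], the degrees are [3, 3, 3, 3, 3, 3, 3, 3, 3, 3], giving D = diag(3, 3, 3, 3, 3, 3, 3, 3, 3, 3) and L = D - A. L has integer entries, so p(x) = det(xI - L) has integer coefficients. Expanding the determinant yields x^10 - 30x^9 + 390x^8 - 2880x^7 + 13305x^6 - 39882x^5 + 77640x^4 - 94800x^3 + 66000x^2 - 20000x. The coefficient of x^9 equals -trace(L) = -30, matching the sum of degrees. By the matrix-tree theorem the graph has (1/10) * product of the nonzero eigenvalues = 2000 spanning trees.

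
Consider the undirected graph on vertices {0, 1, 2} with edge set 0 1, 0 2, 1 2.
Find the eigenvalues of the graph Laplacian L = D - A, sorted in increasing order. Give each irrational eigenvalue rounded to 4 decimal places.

With the vertex order [0, 1, 2], the degrees are [2, 2, 2], giving D = diag(2, 2, 2) and L = D - A. The multiplicity of 0 as a Laplacian eigenvalue equals the number of connected components. The single zero eigenvalue shows the graph is connected. The eigenvalues sum to 6, which equals trace(L) = 2|E|.

[0, 3, 3]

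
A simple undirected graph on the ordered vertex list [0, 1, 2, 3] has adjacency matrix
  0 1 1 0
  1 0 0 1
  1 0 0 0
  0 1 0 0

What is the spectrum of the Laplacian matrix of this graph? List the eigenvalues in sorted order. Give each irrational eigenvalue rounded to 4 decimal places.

[0, 0.5858, 2, 3.4142]

Each diagonal entry of L is the vertex degree and each off-diagonal entry is -1 where an edge is present, 0 otherwise; in the order [0, 1, 2, 3] the diagonal is [2, 2, 1, 1]. The multiplicity of 0 as a Laplacian eigenvalue equals the number of connected components. The eigenvalues sum to 6, which equals trace(L) = 2|E|. There is one zero in the spectrum, matching the 1 component.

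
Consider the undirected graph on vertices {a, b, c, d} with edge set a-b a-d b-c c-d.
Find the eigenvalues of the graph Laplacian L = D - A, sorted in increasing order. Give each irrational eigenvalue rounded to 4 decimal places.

[0, 2, 2, 4]

With the vertex order [a, b, c, d], the degrees are [2, 2, 2, 2], giving D = diag(2, 2, 2, 2) and L = D - A. Diagonalising L (or applying a numerical eigensolver to the 4x4 matrix) gives the spectrum above.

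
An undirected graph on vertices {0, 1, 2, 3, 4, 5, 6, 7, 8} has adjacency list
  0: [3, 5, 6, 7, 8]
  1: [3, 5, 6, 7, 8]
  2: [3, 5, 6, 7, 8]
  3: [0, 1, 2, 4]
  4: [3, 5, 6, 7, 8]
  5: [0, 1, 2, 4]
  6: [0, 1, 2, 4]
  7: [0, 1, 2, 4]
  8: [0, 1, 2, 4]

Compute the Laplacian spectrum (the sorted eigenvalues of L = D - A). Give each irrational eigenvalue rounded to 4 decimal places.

With the vertex order [0, 1, 2, 3, 4, 5, 6, 7, 8], the degrees are [5, 5, 5, 4, 5, 4, 4, 4, 4], giving D = diag(5, 5, 5, 4, 5, 4, 4, 4, 4) and L = D - A. L is symmetric positive semidefinite, so every eigenvalue is real and nonnegative. The single zero eigenvalue shows the graph is connected. There is one zero in the spectrum, matching the 1 component. The eigenvalues sum to 40, which equals trace(L) = 2|E|.

[0, 4, 4, 4, 4, 5, 5, 5, 9]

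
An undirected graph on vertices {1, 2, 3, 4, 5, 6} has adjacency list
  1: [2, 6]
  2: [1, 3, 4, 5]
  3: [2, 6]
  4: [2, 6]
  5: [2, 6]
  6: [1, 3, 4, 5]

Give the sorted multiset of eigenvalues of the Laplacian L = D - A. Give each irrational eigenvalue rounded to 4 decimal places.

[0, 2, 2, 2, 4, 6]

Reading degrees in the order [1, 2, 3, 4, 5, 6] gives [2, 4, 2, 2, 2, 4]; set D = diag(2, 4, 2, 2, 2, 4) and form L = D - A. Since every row of L sums to 0, the all-ones vector is in the kernel and 0 is an eigenvalue. The single zero eigenvalue shows the graph is connected. By the matrix-tree theorem the graph has (1/6) * product of the nonzero eigenvalues = 32 spanning trees.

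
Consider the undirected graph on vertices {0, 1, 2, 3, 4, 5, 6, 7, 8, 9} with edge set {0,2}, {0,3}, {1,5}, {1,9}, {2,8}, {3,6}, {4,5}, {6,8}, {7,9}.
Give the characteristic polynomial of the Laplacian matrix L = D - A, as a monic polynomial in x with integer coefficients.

x^10 - 18x^9 + 136x^8 - 560x^7 + 1365x^6 - 2000x^5 + 1700x^4 - 750x^3 + 125x^2

Each diagonal entry of L is the vertex degree and each off-diagonal entry is -1 where an edge is present, 0 otherwise; in the order [0, 1, 2, 3, 4, 5, 6, 7, 8, 9] the diagonal is [2, 2, 2, 2, 1, 2, 2, 1, 2, 2]. Computing det(xI - L) by cofactor expansion (or equivalently via sum-over-permutations) gives x^10 - 18x^9 + 136x^8 - 560x^7 + 1365x^6 - 2000x^5 + 1700x^4 - 750x^3 + 125x^2. Since p(0) = det(-L) = 0, x divides p(x). The largest eigenvalue, 3.6180, is at most the vertex count 10.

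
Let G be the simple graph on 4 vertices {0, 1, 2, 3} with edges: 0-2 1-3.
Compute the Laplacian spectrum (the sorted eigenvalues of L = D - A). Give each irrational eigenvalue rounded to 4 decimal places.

With the vertex order [0, 1, 2, 3], the degrees are [1, 1, 1, 1], giving D = diag(1, 1, 1, 1) and L = D - A. Since every row of L sums to 0, the all-ones vector is in the kernel and 0 is an eigenvalue. The 2 zero eigenvalues correspond to the 2 connected components. The largest eigenvalue, 2, is at most the vertex count 4.

[0, 0, 2, 2]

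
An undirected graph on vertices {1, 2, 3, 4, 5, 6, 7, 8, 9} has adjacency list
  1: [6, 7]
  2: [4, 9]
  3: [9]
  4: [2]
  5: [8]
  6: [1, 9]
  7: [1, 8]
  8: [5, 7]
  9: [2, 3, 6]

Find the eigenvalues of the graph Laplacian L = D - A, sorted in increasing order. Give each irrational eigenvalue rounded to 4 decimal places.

[0, 0.1404, 0.5362, 0.7754, 1.5803, 2.2449, 2.7784, 3.5988, 4.3455]

With the vertex order [1, 2, 3, 4, 5, 6, 7, 8, 9], the degrees are [2, 2, 1, 1, 1, 2, 2, 2, 3], giving D = diag(2, 2, 1, 1, 1, 2, 2, 2, 3) and L = D - A. The multiplicity of 0 as a Laplacian eigenvalue equals the number of connected components. By the matrix-tree theorem the graph has (1/9) * product of the nonzero eigenvalues = 1 spanning tree.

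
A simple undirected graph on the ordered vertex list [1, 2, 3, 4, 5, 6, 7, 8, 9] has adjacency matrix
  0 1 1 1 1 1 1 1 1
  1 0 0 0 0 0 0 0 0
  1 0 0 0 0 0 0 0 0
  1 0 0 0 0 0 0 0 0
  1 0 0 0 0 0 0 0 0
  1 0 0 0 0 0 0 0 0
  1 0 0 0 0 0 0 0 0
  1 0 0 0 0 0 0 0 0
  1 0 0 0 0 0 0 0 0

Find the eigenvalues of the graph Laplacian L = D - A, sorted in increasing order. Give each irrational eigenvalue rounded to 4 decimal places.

[0, 1, 1, 1, 1, 1, 1, 1, 9]

With the vertex order [1, 2, 3, 4, 5, 6, 7, 8, 9], the degrees are [8, 1, 1, 1, 1, 1, 1, 1, 1], giving D = diag(8, 1, 1, 1, 1, 1, 1, 1, 1) and L = D - A. Since every row of L sums to 0, the all-ones vector is in the kernel and 0 is an eigenvalue. The single zero eigenvalue shows the graph is connected. There is one zero in the spectrum, matching the 1 component. The eigenvalues sum to 16, which equals trace(L) = 2|E|.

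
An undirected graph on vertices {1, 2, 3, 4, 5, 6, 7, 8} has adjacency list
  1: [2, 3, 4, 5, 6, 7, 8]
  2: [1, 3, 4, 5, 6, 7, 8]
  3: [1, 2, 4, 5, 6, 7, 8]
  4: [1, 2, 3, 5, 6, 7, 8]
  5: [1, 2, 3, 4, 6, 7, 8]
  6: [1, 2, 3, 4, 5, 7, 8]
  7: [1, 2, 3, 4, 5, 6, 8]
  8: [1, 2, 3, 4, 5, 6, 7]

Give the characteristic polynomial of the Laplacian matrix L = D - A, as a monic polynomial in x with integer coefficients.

With the vertex order [1, 2, 3, 4, 5, 6, 7, 8], the degrees are [7, 7, 7, 7, 7, 7, 7, 7], giving D = diag(7, 7, 7, 7, 7, 7, 7, 7) and L = D - A. Computing det(xI - L) by cofactor expansion (or equivalently via sum-over-permutations) gives x^8 - 56x^7 + 1344x^6 - 17920x^5 + 143360x^4 - 688128x^3 + 1835008x^2 - 2097152x. Since p(0) = det(-L) = 0, x divides p(x). By the matrix-tree theorem the graph has (1/8) * product of the nonzero eigenvalues = 262144 spanning trees.

x^8 - 56x^7 + 1344x^6 - 17920x^5 + 143360x^4 - 688128x^3 + 1835008x^2 - 2097152x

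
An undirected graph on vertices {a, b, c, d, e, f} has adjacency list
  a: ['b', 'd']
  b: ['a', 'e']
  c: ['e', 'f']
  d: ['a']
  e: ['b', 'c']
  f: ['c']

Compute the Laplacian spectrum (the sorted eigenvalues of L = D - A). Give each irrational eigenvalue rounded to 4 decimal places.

[0, 0.2679, 1, 2, 3, 3.7321]

Reading degrees in the order [a, b, c, d, e, f] gives [2, 2, 2, 1, 2, 1]; set D = diag(2, 2, 2, 1, 2, 1) and form L = D - A. L is symmetric positive semidefinite, so every eigenvalue is real and nonnegative. The eigenvalues sum to 10, which equals trace(L) = 2|E|.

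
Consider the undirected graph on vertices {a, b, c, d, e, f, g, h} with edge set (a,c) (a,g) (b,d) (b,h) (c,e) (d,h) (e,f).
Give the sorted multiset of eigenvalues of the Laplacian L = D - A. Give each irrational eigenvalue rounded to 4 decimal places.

[0, 0, 0.3820, 1.3820, 2.6180, 3, 3, 3.6180]

Reading degrees in the order [a, b, c, d, e, f, g, h] gives [2, 2, 2, 2, 2, 1, 1, 2]; set D = diag(2, 2, 2, 2, 2, 1, 1, 2) and form L = D - A. The multiplicity of 0 as a Laplacian eigenvalue equals the number of connected components. The 2 zero eigenvalues correspond to the 2 connected components. There are 2 zeros in the spectrum, matching the 2 components. The eigenvalues sum to 14, which equals trace(L) = 2|E|.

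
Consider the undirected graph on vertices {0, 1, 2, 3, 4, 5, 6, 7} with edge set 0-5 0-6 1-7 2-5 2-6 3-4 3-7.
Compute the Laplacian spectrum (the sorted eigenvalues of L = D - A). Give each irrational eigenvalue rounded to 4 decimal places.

[0, 0, 0.5858, 2, 2, 2, 3.4142, 4]

With the vertex order [0, 1, 2, 3, 4, 5, 6, 7], the degrees are [2, 1, 2, 2, 1, 2, 2, 2], giving D = diag(2, 1, 2, 2, 1, 2, 2, 2) and L = D - A. Since every row of L sums to 0, the all-ones vector is in the kernel and 0 is an eigenvalue. The 2 zero eigenvalues correspond to the 2 connected components. The eigenvalues sum to 14, which equals trace(L) = 2|E|. There are 2 zeros in the spectrum, matching the 2 components.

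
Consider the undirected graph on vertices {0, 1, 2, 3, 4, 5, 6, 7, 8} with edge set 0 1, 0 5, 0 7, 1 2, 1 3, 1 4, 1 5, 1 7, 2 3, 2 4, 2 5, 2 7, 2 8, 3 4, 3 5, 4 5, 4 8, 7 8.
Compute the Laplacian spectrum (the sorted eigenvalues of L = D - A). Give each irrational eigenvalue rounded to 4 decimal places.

[0, 0, 2.4930, 2.7096, 4.6380, 5.5828, 6.2219, 7.0696, 7.2851]

Each diagonal entry of L is the vertex degree and each off-diagonal entry is -1 where an edge is present, 0 otherwise; in the order [0, 1, 2, 3, 4, 5, 6, 7, 8] the diagonal is [3, 6, 6, 4, 5, 5, 0, 4, 3]. Diagonalising L (or applying a numerical eigensolver to the 9x9 matrix) gives the spectrum above. The 2 zero eigenvalues correspond to the 2 connected components. The eigenvalues sum to 36, which equals trace(L) = 2|E|.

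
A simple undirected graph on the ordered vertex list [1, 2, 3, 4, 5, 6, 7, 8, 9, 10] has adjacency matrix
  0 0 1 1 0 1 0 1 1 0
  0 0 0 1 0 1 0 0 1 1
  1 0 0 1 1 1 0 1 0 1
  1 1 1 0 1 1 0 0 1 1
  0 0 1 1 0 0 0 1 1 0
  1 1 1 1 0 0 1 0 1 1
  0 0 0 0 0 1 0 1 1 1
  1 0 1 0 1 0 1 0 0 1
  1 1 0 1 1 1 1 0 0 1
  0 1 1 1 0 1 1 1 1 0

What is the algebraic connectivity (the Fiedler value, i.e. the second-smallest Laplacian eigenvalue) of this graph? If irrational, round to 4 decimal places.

3.2178

With the vertex order [1, 2, 3, 4, 5, 6, 7, 8, 9, 10], the degrees are [5, 4, 6, 7, 4, 7, 4, 5, 7, 7], giving D = diag(5, 4, 6, 7, 4, 7, 4, 5, 7, 7) and L = D - A. The sorted Laplacian eigenvalues are [0, 3.2178, 3.5811, 4.4242, 5.4998, 6.2083, 7.4860, 8.2382, 8.4155, 8.9291]; the algebraic connectivity is the second entry, 3.2178. There is one zero in the spectrum, matching the 1 component. The largest eigenvalue, 8.9291, is at most the vertex count 10.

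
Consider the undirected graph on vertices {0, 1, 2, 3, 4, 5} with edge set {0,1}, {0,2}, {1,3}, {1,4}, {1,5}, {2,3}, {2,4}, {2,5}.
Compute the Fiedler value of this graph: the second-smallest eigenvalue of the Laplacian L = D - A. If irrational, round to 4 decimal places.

Each diagonal entry of L is the vertex degree and each off-diagonal entry is -1 where an edge is present, 0 otherwise; in the order [0, 1, 2, 3, 4, 5] the diagonal is [2, 4, 4, 2, 2, 2]. The smallest Laplacian eigenvalue is always 0. The next one, lambda_2 = 2, measures how hard the graph is to disconnect: larger values mean better connectivity. The eigenvalues sum to 16, which equals trace(L) = 2|E|.

2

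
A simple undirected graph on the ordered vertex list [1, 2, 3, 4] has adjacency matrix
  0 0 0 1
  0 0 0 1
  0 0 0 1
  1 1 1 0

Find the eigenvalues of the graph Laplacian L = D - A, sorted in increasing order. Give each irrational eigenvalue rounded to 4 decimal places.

Each diagonal entry of L is the vertex degree and each off-diagonal entry is -1 where an edge is present, 0 otherwise; in the order [1, 2, 3, 4] the diagonal is [1, 1, 1, 3]. Diagonalising L (or applying a numerical eigensolver to the 4x4 matrix) gives the spectrum above. The single zero eigenvalue shows the graph is connected. The largest eigenvalue, 4, is at most the vertex count 4.

[0, 1, 1, 4]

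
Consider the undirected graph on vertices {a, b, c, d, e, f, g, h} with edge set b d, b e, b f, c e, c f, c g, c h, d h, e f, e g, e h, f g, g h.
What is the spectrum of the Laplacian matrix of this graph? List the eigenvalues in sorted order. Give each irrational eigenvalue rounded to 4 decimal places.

Reading degrees in the order [a, b, c, d, e, f, g, h] gives [0, 3, 4, 2, 5, 4, 4, 4]; set D = diag(0, 3, 4, 2, 5, 4, 4, 4) and form L = D - A. Diagonalising L (or applying a numerical eigensolver to the 8x8 matrix) gives the spectrum above. The 2 zero eigenvalues correspond to the 2 connected components. There are 2 zeros in the spectrum, matching the 2 components.

[0, 0, 1.6629, 2.7911, 4.6699, 5, 5.6975, 6.1786]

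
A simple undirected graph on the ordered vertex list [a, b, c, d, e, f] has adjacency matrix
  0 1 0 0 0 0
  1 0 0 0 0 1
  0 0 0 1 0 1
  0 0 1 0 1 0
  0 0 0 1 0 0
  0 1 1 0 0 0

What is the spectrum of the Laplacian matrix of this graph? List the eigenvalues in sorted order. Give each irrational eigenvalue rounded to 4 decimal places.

[0, 0.2679, 1, 2, 3, 3.7321]

Reading degrees in the order [a, b, c, d, e, f] gives [1, 2, 2, 2, 1, 2]; set D = diag(1, 2, 2, 2, 1, 2) and form L = D - A. L is symmetric positive semidefinite, so every eigenvalue is real and nonnegative. The largest eigenvalue, 3.7321, is at most the vertex count 6.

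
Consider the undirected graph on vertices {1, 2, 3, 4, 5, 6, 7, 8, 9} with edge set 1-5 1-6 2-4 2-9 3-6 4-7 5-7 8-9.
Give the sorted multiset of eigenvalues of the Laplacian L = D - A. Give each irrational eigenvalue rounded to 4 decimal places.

With the vertex order [1, 2, 3, 4, 5, 6, 7, 8, 9], the degrees are [2, 2, 1, 2, 2, 2, 2, 1, 2], giving D = diag(2, 2, 1, 2, 2, 2, 2, 1, 2) and L = D - A. The multiplicity of 0 as a Laplacian eigenvalue equals the number of connected components. The single zero eigenvalue shows the graph is connected. The eigenvalues sum to 16, which equals trace(L) = 2|E|. The largest eigenvalue, 3.8794, is at most the vertex count 9.

[0, 0.1206, 0.4679, 1, 1.6527, 2.3473, 3, 3.5321, 3.8794]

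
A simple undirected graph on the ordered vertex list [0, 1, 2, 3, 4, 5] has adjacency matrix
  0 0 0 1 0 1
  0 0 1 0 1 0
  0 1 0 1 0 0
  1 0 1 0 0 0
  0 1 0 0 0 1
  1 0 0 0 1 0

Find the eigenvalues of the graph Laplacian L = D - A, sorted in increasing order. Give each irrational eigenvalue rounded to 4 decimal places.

With the vertex order [0, 1, 2, 3, 4, 5], the degrees are [2, 2, 2, 2, 2, 2], giving D = diag(2, 2, 2, 2, 2, 2) and L = D - A. Since every row of L sums to 0, the all-ones vector is in the kernel and 0 is an eigenvalue. There is one zero in the spectrum, matching the 1 component. The largest eigenvalue, 4, is at most the vertex count 6.

[0, 1, 1, 3, 3, 4]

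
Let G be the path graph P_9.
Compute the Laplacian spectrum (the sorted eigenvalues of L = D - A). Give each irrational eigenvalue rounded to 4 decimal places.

The graph has 9 vertices and degree multiset [2, 2, 2, 2, 2, 2, 2, 1, 1]; D is the diagonal matrix of degrees and L = D - A. The multiplicity of 0 as a Laplacian eigenvalue equals the number of connected components. The eigenvalues sum to 16, which equals trace(L) = 2|E|. There is one zero in the spectrum, matching the 1 component.

[0, 0.1206, 0.4679, 1, 1.6527, 2.3473, 3, 3.5321, 3.8794]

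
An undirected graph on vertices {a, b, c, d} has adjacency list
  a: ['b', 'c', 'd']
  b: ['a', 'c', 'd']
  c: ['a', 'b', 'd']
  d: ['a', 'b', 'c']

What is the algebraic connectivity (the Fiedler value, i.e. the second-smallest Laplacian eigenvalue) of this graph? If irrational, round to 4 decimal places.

4

Reading degrees in the order [a, b, c, d] gives [3, 3, 3, 3]; set D = diag(3, 3, 3, 3) and form L = D - A. The smallest Laplacian eigenvalue is always 0. The next one, lambda_2 = 4, measures how hard the graph is to disconnect: larger values mean better connectivity. The largest eigenvalue, 4, is at most the vertex count 4.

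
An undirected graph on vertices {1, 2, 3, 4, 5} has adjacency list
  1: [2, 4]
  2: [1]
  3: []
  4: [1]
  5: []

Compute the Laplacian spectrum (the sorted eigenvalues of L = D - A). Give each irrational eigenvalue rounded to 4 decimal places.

With the vertex order [1, 2, 3, 4, 5], the degrees are [2, 1, 0, 1, 0], giving D = diag(2, 1, 0, 1, 0) and L = D - A. Diagonalising L (or applying a numerical eigensolver to the 5x5 matrix) gives the spectrum above. The 3 zero eigenvalues correspond to the 3 connected components. There are 3 zeros in the spectrum, matching the 3 components.

[0, 0, 0, 1, 3]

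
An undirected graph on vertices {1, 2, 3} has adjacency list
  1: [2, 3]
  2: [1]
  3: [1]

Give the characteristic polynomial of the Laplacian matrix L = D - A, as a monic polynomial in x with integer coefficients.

x^3 - 4x^2 + 3x

Each diagonal entry of L is the vertex degree and each off-diagonal entry is -1 where an edge is present, 0 otherwise; in the order [1, 2, 3] the diagonal is [2, 1, 1]. L has integer entries, so p(x) = det(xI - L) has integer coefficients. Expanding the determinant yields x^3 - 4x^2 + 3x. The constant term is 0 because L is singular (the all-ones vector lies in its kernel). The eigenvalues sum to 4, which equals trace(L) = 2|E|. The largest eigenvalue, 3, is at most the vertex count 3.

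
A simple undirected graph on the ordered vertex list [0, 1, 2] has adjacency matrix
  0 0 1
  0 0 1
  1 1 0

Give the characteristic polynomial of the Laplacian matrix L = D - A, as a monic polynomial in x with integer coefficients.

x^3 - 4x^2 + 3x

Reading degrees in the order [0, 1, 2] gives [1, 1, 2]; set D = diag(1, 1, 2) and form L = D - A. The eigenvalues of L are [0, 1, 3]; the characteristic polynomial is the product of (x - lambda_i), which multiplies out to x^3 - 4x^2 + 3x. The coefficient of x^2 equals -trace(L) = -4, matching the sum of degrees.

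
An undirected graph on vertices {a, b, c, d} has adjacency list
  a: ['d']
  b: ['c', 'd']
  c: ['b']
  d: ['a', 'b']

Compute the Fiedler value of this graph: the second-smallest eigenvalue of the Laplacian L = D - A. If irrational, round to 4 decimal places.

With the vertex order [a, b, c, d], the degrees are [1, 2, 1, 2], giving D = diag(1, 2, 1, 2) and L = D - A. The smallest Laplacian eigenvalue is always 0. The next one, lambda_2 = 0.5858, measures how hard the graph is to disconnect: larger values mean better connectivity. The eigenvalues sum to 6, which equals trace(L) = 2|E|.

0.5858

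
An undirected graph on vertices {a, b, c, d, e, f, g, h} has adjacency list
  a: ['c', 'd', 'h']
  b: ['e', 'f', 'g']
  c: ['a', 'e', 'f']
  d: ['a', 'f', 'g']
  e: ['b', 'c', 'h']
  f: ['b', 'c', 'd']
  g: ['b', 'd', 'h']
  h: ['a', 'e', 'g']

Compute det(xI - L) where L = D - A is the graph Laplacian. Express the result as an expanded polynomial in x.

x^8 - 24x^7 + 240x^6 - 1296x^5 + 4080x^4 - 7488x^3 + 7424x^2 - 3072x

Each diagonal entry of L is the vertex degree and each off-diagonal entry is -1 where an edge is present, 0 otherwise; in the order [a, b, c, d, e, f, g, h] the diagonal is [3, 3, 3, 3, 3, 3, 3, 3]. The eigenvalues of L are [0, 2, 2, 2, 4, 4, 4, 6]; the characteristic polynomial is the product of (x - lambda_i), which multiplies out to x^8 - 24x^7 + 240x^6 - 1296x^5 + 4080x^4 - 7488x^3 + 7424x^2 - 3072x. The coefficient of x^7 equals -trace(L) = -24, matching the sum of degrees. The largest eigenvalue, 6, is at most the vertex count 8. By the matrix-tree theorem the graph has (1/8) * product of the nonzero eigenvalues = 384 spanning trees.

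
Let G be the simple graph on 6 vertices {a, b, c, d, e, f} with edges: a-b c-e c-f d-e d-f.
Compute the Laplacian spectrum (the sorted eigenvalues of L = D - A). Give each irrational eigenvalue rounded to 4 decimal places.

[0, 0, 2, 2, 2, 4]

Each diagonal entry of L is the vertex degree and each off-diagonal entry is -1 where an edge is present, 0 otherwise; in the order [a, b, c, d, e, f] the diagonal is [1, 1, 2, 2, 2, 2]. L is symmetric positive semidefinite, so every eigenvalue is real and nonnegative. The 2 zero eigenvalues correspond to the 2 connected components. There are 2 zeros in the spectrum, matching the 2 components. The largest eigenvalue, 4, is at most the vertex count 6.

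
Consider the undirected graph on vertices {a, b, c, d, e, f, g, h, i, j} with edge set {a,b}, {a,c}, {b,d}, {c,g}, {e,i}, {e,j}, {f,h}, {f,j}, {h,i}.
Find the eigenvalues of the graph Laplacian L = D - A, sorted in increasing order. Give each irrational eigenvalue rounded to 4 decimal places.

With the vertex order [a, b, c, d, e, f, g, h, i, j], the degrees are [2, 2, 2, 1, 2, 2, 1, 2, 2, 2], giving D = diag(2, 2, 2, 1, 2, 2, 1, 2, 2, 2) and L = D - A. L is symmetric positive semidefinite, so every eigenvalue is real and nonnegative. The 2 zero eigenvalues correspond to the 2 connected components. The eigenvalues sum to 18, which equals trace(L) = 2|E|. The largest eigenvalue, 3.6180, is at most the vertex count 10.

[0, 0, 0.3820, 1.3820, 1.3820, 1.3820, 2.6180, 3.6180, 3.6180, 3.6180]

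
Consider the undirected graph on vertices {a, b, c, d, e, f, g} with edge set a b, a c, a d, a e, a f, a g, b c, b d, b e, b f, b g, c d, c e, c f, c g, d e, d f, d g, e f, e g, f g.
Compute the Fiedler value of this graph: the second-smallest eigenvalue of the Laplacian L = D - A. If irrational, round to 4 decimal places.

With the vertex order [a, b, c, d, e, f, g], the degrees are [6, 6, 6, 6, 6, 6, 6], giving D = diag(6, 6, 6, 6, 6, 6, 6) and L = D - A. Computing the eigenvalues of L and sorting gives [0, 7, 7, 7, 7, 7, 7]. The Fiedler value lambda_2 = 7 is strictly positive, so the graph is connected. The largest eigenvalue, 7, is at most the vertex count 7.

7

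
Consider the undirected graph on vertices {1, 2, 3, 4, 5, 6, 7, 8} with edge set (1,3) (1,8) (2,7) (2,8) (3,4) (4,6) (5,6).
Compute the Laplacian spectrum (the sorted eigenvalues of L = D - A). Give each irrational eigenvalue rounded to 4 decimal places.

[0, 0.1522, 0.5858, 1.2346, 2, 2.7654, 3.4142, 3.8478]

Reading degrees in the order [1, 2, 3, 4, 5, 6, 7, 8] gives [2, 2, 2, 2, 1, 2, 1, 2]; set D = diag(2, 2, 2, 2, 1, 2, 1, 2) and form L = D - A. L is symmetric positive semidefinite, so every eigenvalue is real and nonnegative. The single zero eigenvalue shows the graph is connected. By the matrix-tree theorem the graph has (1/8) * product of the nonzero eigenvalues = 1 spanning tree. The eigenvalues sum to 14, which equals trace(L) = 2|E|.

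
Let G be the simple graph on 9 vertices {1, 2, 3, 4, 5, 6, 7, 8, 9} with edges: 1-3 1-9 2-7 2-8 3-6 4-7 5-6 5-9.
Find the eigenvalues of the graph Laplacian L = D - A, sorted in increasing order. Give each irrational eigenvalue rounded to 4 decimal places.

[0, 0, 0.5858, 1.3820, 1.3820, 2, 3.4142, 3.6180, 3.6180]

Reading degrees in the order [1, 2, 3, 4, 5, 6, 7, 8, 9] gives [2, 2, 2, 1, 2, 2, 2, 1, 2]; set D = diag(2, 2, 2, 1, 2, 2, 2, 1, 2) and form L = D - A. L is symmetric positive semidefinite, so every eigenvalue is real and nonnegative. The 2 zero eigenvalues correspond to the 2 connected components. The largest eigenvalue, 3.6180, is at most the vertex count 9.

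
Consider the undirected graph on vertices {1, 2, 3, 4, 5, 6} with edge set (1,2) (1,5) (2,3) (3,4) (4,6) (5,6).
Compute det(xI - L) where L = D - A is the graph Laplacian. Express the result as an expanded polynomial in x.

x^6 - 12x^5 + 54x^4 - 112x^3 + 105x^2 - 36x

With the vertex order [1, 2, 3, 4, 5, 6], the degrees are [2, 2, 2, 2, 2, 2], giving D = diag(2, 2, 2, 2, 2, 2) and L = D - A. The eigenvalues of L are [0, 1, 1, 3, 3, 4]; the characteristic polynomial is the product of (x - lambda_i), which multiplies out to x^6 - 12x^5 + 54x^4 - 112x^3 + 105x^2 - 36x. The coefficient of x^5 equals -trace(L) = -12, matching the sum of degrees. The largest eigenvalue, 4, is at most the vertex count 6.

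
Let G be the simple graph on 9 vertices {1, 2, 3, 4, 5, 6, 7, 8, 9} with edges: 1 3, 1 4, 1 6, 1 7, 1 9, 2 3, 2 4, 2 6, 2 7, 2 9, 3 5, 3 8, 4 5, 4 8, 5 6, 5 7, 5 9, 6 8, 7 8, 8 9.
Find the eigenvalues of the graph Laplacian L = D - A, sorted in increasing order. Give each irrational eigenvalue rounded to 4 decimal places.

[0, 4, 4, 4, 4, 5, 5, 5, 9]

Reading degrees in the order [1, 2, 3, 4, 5, 6, 7, 8, 9] gives [5, 5, 4, 4, 5, 4, 4, 5, 4]; set D = diag(5, 5, 4, 4, 5, 4, 4, 5, 4) and form L = D - A. The multiplicity of 0 as a Laplacian eigenvalue equals the number of connected components. By the matrix-tree theorem the graph has (1/9) * product of the nonzero eigenvalues = 32000 spanning trees.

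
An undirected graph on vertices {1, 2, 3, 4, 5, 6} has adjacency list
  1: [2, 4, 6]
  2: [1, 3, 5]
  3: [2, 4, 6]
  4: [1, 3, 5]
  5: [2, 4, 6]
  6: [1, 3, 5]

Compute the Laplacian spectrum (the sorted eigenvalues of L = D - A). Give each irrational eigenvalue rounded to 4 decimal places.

[0, 3, 3, 3, 3, 6]

Each diagonal entry of L is the vertex degree and each off-diagonal entry is -1 where an edge is present, 0 otherwise; in the order [1, 2, 3, 4, 5, 6] the diagonal is [3, 3, 3, 3, 3, 3]. L is symmetric positive semidefinite, so every eigenvalue is real and nonnegative. The single zero eigenvalue shows the graph is connected. The largest eigenvalue, 6, is at most the vertex count 6. By the matrix-tree theorem the graph has (1/6) * product of the nonzero eigenvalues = 81 spanning trees.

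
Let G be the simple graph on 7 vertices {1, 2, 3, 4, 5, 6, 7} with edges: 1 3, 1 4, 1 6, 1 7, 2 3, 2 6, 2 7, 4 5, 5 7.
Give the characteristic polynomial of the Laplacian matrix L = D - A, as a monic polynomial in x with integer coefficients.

Each diagonal entry of L is the vertex degree and each off-diagonal entry is -1 where an edge is present, 0 otherwise; in the order [1, 2, 3, 4, 5, 6, 7] the diagonal is [4, 3, 2, 2, 2, 2, 3]. Computing det(xI - L) by cofactor expansion (or equivalently via sum-over-permutations) gives x^7 - 18x^6 + 128x^5 - 460x^4 + 878x^3 - 838x^2 + 308x. The coefficient of x^6 equals -trace(L) = -18, matching the sum of degrees. By the matrix-tree theorem the graph has (1/7) * product of the nonzero eigenvalues = 44 spanning trees. There is one zero in the spectrum, matching the 1 component.

x^7 - 18x^6 + 128x^5 - 460x^4 + 878x^3 - 838x^2 + 308x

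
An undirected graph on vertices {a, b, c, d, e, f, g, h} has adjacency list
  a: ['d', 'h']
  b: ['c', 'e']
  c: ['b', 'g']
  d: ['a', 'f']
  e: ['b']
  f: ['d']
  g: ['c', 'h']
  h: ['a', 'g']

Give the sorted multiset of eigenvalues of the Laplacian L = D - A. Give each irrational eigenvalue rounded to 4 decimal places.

[0, 0.1522, 0.5858, 1.2346, 2, 2.7654, 3.4142, 3.8478]

With the vertex order [a, b, c, d, e, f, g, h], the degrees are [2, 2, 2, 2, 1, 1, 2, 2], giving D = diag(2, 2, 2, 2, 1, 1, 2, 2) and L = D - A. L is symmetric positive semidefinite, so every eigenvalue is real and nonnegative. By the matrix-tree theorem the graph has (1/8) * product of the nonzero eigenvalues = 1 spanning tree.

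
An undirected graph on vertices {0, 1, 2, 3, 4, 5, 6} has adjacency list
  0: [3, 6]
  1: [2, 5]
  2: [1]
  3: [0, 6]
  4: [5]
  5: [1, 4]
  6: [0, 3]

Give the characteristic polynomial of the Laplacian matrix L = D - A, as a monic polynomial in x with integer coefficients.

x^7 - 12x^6 + 55x^5 - 118x^4 + 114x^3 - 36x^2

Each diagonal entry of L is the vertex degree and each off-diagonal entry is -1 where an edge is present, 0 otherwise; in the order [0, 1, 2, 3, 4, 5, 6] the diagonal is [2, 2, 1, 2, 1, 2, 2]. Computing det(xI - L) by cofactor expansion (or equivalently via sum-over-permutations) gives x^7 - 12x^6 + 55x^5 - 118x^4 + 114x^3 - 36x^2. The coefficient of x^6 equals -trace(L) = -12, matching the sum of degrees.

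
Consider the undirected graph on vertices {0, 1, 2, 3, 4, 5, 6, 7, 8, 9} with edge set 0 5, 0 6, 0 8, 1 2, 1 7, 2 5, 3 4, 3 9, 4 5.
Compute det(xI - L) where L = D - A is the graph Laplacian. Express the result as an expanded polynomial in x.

x^10 - 18x^9 + 134x^8 - 536x^7 + 1253x^6 - 1746x^5 + 1419x^4 - 628x^3 + 131x^2 - 10x

Each diagonal entry of L is the vertex degree and each off-diagonal entry is -1 where an edge is present, 0 otherwise; in the order [0, 1, 2, 3, 4, 5, 6, 7, 8, 9] the diagonal is [3, 2, 2, 2, 2, 3, 1, 1, 1, 1]. L has integer entries, so p(x) = det(xI - L) has integer coefficients. Expanding the determinant yields x^10 - 18x^9 + 134x^8 - 536x^7 + 1253x^6 - 1746x^5 + 1419x^4 - 628x^3 + 131x^2 - 10x. The constant term is 0 because L is singular (the all-ones vector lies in its kernel). The largest eigenvalue, 4.7159, is at most the vertex count 10. By the matrix-tree theorem the graph has (1/10) * product of the nonzero eigenvalues = 1 spanning tree.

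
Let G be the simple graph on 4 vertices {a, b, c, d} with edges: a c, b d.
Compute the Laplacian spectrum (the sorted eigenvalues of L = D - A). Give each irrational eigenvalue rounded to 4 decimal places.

[0, 0, 2, 2]

With the vertex order [a, b, c, d], the degrees are [1, 1, 1, 1], giving D = diag(1, 1, 1, 1) and L = D - A. The multiplicity of 0 as a Laplacian eigenvalue equals the number of connected components. The 2 zero eigenvalues correspond to the 2 connected components. The largest eigenvalue, 2, is at most the vertex count 4.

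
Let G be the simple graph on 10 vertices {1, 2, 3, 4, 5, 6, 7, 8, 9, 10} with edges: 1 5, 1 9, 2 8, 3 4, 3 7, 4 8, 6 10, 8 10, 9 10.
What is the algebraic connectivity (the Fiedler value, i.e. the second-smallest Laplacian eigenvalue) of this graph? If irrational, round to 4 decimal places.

0.1487

With the vertex order [1, 2, 3, 4, 5, 6, 7, 8, 9, 10], the degrees are [2, 1, 2, 2, 1, 1, 1, 3, 2, 3], giving D = diag(2, 1, 2, 2, 1, 1, 1, 3, 2, 3) and L = D - A. The smallest Laplacian eigenvalue is always 0. The next one, lambda_2 = 0.1487, measures how hard the graph is to disconnect: larger values mean better connectivity.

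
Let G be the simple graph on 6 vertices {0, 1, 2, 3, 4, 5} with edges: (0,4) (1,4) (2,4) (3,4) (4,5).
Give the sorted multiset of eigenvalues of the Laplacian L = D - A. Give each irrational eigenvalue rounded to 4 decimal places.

With the vertex order [0, 1, 2, 3, 4, 5], the degrees are [1, 1, 1, 1, 5, 1], giving D = diag(1, 1, 1, 1, 5, 1) and L = D - A. L is symmetric positive semidefinite, so every eigenvalue is real and nonnegative. There is one zero in the spectrum, matching the 1 component.

[0, 1, 1, 1, 1, 6]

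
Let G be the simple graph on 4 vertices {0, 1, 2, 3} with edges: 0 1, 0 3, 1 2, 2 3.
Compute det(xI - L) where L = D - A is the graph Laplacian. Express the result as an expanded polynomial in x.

x^4 - 8x^3 + 20x^2 - 16x

Reading degrees in the order [0, 1, 2, 3] gives [2, 2, 2, 2]; set D = diag(2, 2, 2, 2) and form L = D - A. The eigenvalues of L are [0, 2, 2, 4]; the characteristic polynomial is the product of (x - lambda_i), which multiplies out to x^4 - 8x^3 + 20x^2 - 16x. The coefficient of x^3 equals -trace(L) = -8, matching the sum of degrees. The largest eigenvalue, 4, is at most the vertex count 4.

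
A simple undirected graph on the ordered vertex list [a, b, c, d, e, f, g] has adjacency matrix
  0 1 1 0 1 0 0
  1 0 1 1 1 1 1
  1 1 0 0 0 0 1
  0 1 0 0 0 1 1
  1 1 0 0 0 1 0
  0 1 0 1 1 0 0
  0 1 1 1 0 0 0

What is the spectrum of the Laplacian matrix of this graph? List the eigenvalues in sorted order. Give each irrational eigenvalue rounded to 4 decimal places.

[0, 2, 2, 4, 4, 5, 7]

With the vertex order [a, b, c, d, e, f, g], the degrees are [3, 6, 3, 3, 3, 3, 3], giving D = diag(3, 6, 3, 3, 3, 3, 3) and L = D - A. The multiplicity of 0 as a Laplacian eigenvalue equals the number of connected components. The single zero eigenvalue shows the graph is connected. There is one zero in the spectrum, matching the 1 component. By the matrix-tree theorem the graph has (1/7) * product of the nonzero eigenvalues = 320 spanning trees.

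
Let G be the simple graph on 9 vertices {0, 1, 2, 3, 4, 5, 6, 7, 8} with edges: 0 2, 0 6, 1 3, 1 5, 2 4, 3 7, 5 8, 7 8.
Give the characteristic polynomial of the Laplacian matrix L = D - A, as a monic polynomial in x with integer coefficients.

Reading degrees in the order [0, 1, 2, 3, 4, 5, 6, 7, 8] gives [2, 2, 2, 2, 1, 2, 1, 2, 2]; set D = diag(2, 2, 2, 2, 1, 2, 1, 2, 2) and form L = D - A. Computing det(xI - L) by cofactor expansion (or equivalently via sum-over-permutations) gives x^9 - 16x^8 + 105x^7 - 364x^6 + 715x^5 - 790x^4 + 450x^3 - 100x^2. The coefficient of x^8 equals -trace(L) = -16, matching the sum of degrees. The eigenvalues sum to 16, which equals trace(L) = 2|E|.

x^9 - 16x^8 + 105x^7 - 364x^6 + 715x^5 - 790x^4 + 450x^3 - 100x^2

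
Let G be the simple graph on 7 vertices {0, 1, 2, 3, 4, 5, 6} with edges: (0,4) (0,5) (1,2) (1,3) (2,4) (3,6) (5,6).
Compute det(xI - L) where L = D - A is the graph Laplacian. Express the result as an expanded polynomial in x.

x^7 - 14x^6 + 77x^5 - 210x^4 + 294x^3 - 196x^2 + 49x

With the vertex order [0, 1, 2, 3, 4, 5, 6], the degrees are [2, 2, 2, 2, 2, 2, 2], giving D = diag(2, 2, 2, 2, 2, 2, 2) and L = D - A. L has integer entries, so p(x) = det(xI - L) has integer coefficients. Expanding the determinant yields x^7 - 14x^6 + 77x^5 - 210x^4 + 294x^3 - 196x^2 + 49x. The coefficient of x^6 equals -trace(L) = -14, matching the sum of degrees. The eigenvalues sum to 14, which equals trace(L) = 2|E|. By the matrix-tree theorem the graph has (1/7) * product of the nonzero eigenvalues = 7 spanning trees.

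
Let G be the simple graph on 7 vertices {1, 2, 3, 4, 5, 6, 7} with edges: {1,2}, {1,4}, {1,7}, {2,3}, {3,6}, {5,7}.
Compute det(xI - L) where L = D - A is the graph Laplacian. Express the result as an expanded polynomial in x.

Reading degrees in the order [1, 2, 3, 4, 5, 6, 7] gives [3, 2, 2, 1, 1, 1, 2]; set D = diag(3, 2, 2, 1, 1, 1, 2) and form L = D - A. L has integer entries, so p(x) = det(xI - L) has integer coefficients. Expanding the determinant yields x^7 - 12x^6 + 54x^5 - 114x^4 + 115x^3 - 50x^2 + 7x. The constant term is 0 because L is singular (the all-ones vector lies in its kernel). There is one zero in the spectrum, matching the 1 component. The largest eigenvalue, 4.3342, is at most the vertex count 7.

x^7 - 12x^6 + 54x^5 - 114x^4 + 115x^3 - 50x^2 + 7x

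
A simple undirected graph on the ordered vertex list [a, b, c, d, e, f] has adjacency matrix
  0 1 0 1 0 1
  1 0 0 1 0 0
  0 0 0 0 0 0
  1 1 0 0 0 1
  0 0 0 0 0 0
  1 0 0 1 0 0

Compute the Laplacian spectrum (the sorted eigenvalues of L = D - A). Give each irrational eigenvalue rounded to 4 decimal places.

[0, 0, 0, 2, 4, 4]

Each diagonal entry of L is the vertex degree and each off-diagonal entry is -1 where an edge is present, 0 otherwise; in the order [a, b, c, d, e, f] the diagonal is [3, 2, 0, 3, 0, 2]. L is symmetric positive semidefinite, so every eigenvalue is real and nonnegative. The 3 zero eigenvalues correspond to the 3 connected components. The eigenvalues sum to 10, which equals trace(L) = 2|E|.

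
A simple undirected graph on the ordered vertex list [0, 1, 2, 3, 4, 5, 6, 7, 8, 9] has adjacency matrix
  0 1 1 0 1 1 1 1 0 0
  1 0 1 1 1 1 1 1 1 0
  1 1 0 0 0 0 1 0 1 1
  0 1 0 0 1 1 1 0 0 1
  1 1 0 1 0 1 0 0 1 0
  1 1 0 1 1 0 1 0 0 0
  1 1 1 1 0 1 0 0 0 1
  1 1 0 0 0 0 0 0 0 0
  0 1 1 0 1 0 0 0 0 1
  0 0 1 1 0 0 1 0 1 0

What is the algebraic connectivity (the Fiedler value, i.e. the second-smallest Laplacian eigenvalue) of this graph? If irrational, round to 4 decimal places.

1.8121

Each diagonal entry of L is the vertex degree and each off-diagonal entry is -1 where an edge is present, 0 otherwise; in the order [0, 1, 2, 3, 4, 5, 6, 7, 8, 9] the diagonal is [6, 8, 5, 5, 5, 5, 6, 2, 4, 4]. The sorted Laplacian eigenvalues are [0, 1.8121, 3.1535, 3.9587, 4.6160, 6.1922, 6.2483, 7.1354, 7.7476, 9.1361]; the algebraic connectivity is the second entry, 1.8121. By the matrix-tree theorem the graph has (1/10) * product of the nonzero eigenvalues = 204061 spanning trees.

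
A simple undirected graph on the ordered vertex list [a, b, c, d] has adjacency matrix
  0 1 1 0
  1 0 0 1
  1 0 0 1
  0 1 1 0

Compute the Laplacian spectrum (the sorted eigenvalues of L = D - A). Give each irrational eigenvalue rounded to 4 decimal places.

Reading degrees in the order [a, b, c, d] gives [2, 2, 2, 2]; set D = diag(2, 2, 2, 2) and form L = D - A. The multiplicity of 0 as a Laplacian eigenvalue equals the number of connected components. The eigenvalues sum to 8, which equals trace(L) = 2|E|.

[0, 2, 2, 4]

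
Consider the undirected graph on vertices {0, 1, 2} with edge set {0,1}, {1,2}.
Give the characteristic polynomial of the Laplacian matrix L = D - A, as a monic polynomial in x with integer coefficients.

With the vertex order [0, 1, 2], the degrees are [1, 2, 1], giving D = diag(1, 2, 1) and L = D - A. Computing det(xI - L) by cofactor expansion (or equivalently via sum-over-permutations) gives x^3 - 4x^2 + 3x. Since p(0) = det(-L) = 0, x divides p(x). The largest eigenvalue, 3, is at most the vertex count 3.

x^3 - 4x^2 + 3x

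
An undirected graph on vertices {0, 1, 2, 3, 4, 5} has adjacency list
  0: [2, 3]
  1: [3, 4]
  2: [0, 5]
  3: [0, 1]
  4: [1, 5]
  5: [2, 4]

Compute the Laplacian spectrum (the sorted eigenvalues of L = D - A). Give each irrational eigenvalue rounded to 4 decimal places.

[0, 1, 1, 3, 3, 4]

Each diagonal entry of L is the vertex degree and each off-diagonal entry is -1 where an edge is present, 0 otherwise; in the order [0, 1, 2, 3, 4, 5] the diagonal is [2, 2, 2, 2, 2, 2]. L is symmetric positive semidefinite, so every eigenvalue is real and nonnegative. The single zero eigenvalue shows the graph is connected. The eigenvalues sum to 12, which equals trace(L) = 2|E|. There is one zero in the spectrum, matching the 1 component.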